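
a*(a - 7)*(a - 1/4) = a^3 - 29*a^2/4 + 7*a/4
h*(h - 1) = h^2 - h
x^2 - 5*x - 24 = (x - 8)*(x + 3)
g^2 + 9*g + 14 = (g + 2)*(g + 7)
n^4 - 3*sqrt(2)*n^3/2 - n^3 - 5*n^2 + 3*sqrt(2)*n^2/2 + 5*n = n*(n - 1)*(n - 5*sqrt(2)/2)*(n + sqrt(2))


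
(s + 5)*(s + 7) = s^2 + 12*s + 35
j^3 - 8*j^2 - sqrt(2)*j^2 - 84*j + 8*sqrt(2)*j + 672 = (j - 8)*(j - 7*sqrt(2))*(j + 6*sqrt(2))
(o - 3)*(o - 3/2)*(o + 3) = o^3 - 3*o^2/2 - 9*o + 27/2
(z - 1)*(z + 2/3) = z^2 - z/3 - 2/3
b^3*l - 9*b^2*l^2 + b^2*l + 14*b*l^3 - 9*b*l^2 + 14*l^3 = (b - 7*l)*(b - 2*l)*(b*l + l)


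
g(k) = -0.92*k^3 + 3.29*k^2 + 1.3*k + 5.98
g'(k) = -2.76*k^2 + 6.58*k + 1.3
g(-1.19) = 10.64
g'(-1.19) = -10.44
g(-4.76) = 173.56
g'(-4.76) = -92.56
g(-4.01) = 112.99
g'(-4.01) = -69.47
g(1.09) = 10.11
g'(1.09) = 5.19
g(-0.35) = 5.97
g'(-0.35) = -1.34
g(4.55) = -6.65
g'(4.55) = -25.90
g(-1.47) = 14.10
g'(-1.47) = -14.34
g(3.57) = 10.69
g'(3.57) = -10.39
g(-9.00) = 931.45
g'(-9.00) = -281.48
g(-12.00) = 2053.90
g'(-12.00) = -475.10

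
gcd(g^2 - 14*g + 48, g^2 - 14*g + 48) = g^2 - 14*g + 48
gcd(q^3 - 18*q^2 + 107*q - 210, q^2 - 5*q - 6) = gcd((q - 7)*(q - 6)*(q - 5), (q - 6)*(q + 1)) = q - 6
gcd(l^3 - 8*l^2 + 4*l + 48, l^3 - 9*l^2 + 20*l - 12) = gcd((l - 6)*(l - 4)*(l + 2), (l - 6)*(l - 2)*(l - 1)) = l - 6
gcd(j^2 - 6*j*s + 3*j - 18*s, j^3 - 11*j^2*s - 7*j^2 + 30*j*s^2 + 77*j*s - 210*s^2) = -j + 6*s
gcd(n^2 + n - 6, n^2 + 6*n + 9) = n + 3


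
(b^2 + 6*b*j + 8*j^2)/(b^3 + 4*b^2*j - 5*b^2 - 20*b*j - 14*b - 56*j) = (b + 2*j)/(b^2 - 5*b - 14)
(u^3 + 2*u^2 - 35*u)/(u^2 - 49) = u*(u - 5)/(u - 7)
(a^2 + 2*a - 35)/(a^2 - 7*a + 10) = (a + 7)/(a - 2)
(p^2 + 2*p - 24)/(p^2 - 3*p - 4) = (p + 6)/(p + 1)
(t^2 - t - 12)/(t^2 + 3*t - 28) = (t + 3)/(t + 7)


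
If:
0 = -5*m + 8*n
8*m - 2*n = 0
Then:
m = 0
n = 0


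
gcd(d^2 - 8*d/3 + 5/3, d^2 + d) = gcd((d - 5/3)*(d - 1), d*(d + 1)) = 1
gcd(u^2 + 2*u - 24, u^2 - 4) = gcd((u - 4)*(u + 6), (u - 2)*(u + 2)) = 1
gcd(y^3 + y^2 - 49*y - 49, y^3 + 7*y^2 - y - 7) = y^2 + 8*y + 7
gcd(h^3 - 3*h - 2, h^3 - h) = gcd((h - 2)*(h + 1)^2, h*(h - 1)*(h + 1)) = h + 1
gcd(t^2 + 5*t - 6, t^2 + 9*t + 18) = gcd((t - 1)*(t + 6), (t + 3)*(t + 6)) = t + 6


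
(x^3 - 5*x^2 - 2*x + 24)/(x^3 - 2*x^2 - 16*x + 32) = (x^2 - x - 6)/(x^2 + 2*x - 8)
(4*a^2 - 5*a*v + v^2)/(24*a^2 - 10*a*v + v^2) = (-a + v)/(-6*a + v)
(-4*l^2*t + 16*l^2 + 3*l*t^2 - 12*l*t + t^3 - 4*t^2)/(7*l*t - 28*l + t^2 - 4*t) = (-4*l^2 + 3*l*t + t^2)/(7*l + t)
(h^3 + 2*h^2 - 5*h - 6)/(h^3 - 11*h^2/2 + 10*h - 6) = 2*(h^2 + 4*h + 3)/(2*h^2 - 7*h + 6)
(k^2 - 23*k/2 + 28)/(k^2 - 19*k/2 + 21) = (k - 8)/(k - 6)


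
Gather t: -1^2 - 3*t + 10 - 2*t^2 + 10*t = -2*t^2 + 7*t + 9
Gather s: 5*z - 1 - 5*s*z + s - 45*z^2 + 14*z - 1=s*(1 - 5*z) - 45*z^2 + 19*z - 2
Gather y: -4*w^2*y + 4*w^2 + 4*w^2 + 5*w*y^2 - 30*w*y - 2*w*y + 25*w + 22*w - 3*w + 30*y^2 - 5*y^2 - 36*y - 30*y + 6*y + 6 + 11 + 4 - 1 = 8*w^2 + 44*w + y^2*(5*w + 25) + y*(-4*w^2 - 32*w - 60) + 20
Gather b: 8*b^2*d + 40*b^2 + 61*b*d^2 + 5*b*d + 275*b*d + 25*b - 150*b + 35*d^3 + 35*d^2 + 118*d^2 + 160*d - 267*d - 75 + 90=b^2*(8*d + 40) + b*(61*d^2 + 280*d - 125) + 35*d^3 + 153*d^2 - 107*d + 15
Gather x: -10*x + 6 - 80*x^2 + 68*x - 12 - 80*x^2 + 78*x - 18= -160*x^2 + 136*x - 24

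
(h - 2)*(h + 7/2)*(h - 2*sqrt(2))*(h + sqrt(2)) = h^4 - sqrt(2)*h^3 + 3*h^3/2 - 11*h^2 - 3*sqrt(2)*h^2/2 - 6*h + 7*sqrt(2)*h + 28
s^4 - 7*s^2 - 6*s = s*(s - 3)*(s + 1)*(s + 2)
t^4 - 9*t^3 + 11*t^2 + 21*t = t*(t - 7)*(t - 3)*(t + 1)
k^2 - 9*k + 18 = (k - 6)*(k - 3)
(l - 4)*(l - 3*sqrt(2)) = l^2 - 3*sqrt(2)*l - 4*l + 12*sqrt(2)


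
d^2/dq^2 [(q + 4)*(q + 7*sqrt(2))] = 2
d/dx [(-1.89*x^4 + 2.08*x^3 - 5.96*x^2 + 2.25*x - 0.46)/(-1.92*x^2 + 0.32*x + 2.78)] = (7.2576*x^5 - 5.808*x^4 - 19.6856*x^3 + 19.76*x^2 - 34.904*x + 6.4022)/(3.6864*x^4 - 1.2288*x^3 - 10.5728*x^2 + 1.7792*x + 7.7284)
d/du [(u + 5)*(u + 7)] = 2*u + 12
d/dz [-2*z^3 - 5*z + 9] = -6*z^2 - 5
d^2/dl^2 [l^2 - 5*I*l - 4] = 2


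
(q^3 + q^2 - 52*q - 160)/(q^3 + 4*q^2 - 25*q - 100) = (q - 8)/(q - 5)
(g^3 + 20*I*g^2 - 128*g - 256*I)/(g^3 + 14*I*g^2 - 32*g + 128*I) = (g + 4*I)/(g - 2*I)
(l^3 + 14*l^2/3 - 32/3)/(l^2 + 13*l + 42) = (3*l^3 + 14*l^2 - 32)/(3*(l^2 + 13*l + 42))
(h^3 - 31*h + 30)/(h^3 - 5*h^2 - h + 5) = (h + 6)/(h + 1)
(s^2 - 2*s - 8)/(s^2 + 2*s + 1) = (s^2 - 2*s - 8)/(s^2 + 2*s + 1)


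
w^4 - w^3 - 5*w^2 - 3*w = w*(w - 3)*(w + 1)^2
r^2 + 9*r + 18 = (r + 3)*(r + 6)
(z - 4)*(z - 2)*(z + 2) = z^3 - 4*z^2 - 4*z + 16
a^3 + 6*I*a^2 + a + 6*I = (a - I)*(a + I)*(a + 6*I)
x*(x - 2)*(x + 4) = x^3 + 2*x^2 - 8*x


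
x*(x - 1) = x^2 - x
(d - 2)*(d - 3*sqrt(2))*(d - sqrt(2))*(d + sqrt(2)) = d^4 - 3*sqrt(2)*d^3 - 2*d^3 - 2*d^2 + 6*sqrt(2)*d^2 + 4*d + 6*sqrt(2)*d - 12*sqrt(2)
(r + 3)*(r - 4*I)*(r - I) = r^3 + 3*r^2 - 5*I*r^2 - 4*r - 15*I*r - 12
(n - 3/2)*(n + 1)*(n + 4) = n^3 + 7*n^2/2 - 7*n/2 - 6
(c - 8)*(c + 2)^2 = c^3 - 4*c^2 - 28*c - 32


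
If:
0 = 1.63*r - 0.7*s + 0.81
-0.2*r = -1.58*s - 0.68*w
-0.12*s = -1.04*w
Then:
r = -0.52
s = -0.06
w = -0.01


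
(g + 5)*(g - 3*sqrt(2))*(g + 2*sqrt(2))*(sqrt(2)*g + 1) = sqrt(2)*g^4 - g^3 + 5*sqrt(2)*g^3 - 13*sqrt(2)*g^2 - 5*g^2 - 65*sqrt(2)*g - 12*g - 60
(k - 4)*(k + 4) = k^2 - 16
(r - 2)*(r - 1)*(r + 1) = r^3 - 2*r^2 - r + 2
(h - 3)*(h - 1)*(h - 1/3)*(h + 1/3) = h^4 - 4*h^3 + 26*h^2/9 + 4*h/9 - 1/3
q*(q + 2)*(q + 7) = q^3 + 9*q^2 + 14*q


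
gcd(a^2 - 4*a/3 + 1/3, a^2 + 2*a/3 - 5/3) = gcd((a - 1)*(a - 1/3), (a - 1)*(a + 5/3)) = a - 1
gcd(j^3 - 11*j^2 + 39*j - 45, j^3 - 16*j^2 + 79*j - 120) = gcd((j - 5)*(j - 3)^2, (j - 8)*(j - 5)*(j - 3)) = j^2 - 8*j + 15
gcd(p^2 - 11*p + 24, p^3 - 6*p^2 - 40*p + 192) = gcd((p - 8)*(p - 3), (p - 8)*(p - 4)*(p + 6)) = p - 8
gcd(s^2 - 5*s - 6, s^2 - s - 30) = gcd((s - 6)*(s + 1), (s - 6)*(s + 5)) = s - 6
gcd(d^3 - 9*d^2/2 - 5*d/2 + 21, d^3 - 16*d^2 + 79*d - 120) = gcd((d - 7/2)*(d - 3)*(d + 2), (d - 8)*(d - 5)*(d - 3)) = d - 3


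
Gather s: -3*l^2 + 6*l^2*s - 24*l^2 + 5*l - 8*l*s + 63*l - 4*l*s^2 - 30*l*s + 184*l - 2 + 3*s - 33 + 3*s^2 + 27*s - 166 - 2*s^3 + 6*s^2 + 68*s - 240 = -27*l^2 + 252*l - 2*s^3 + s^2*(9 - 4*l) + s*(6*l^2 - 38*l + 98) - 441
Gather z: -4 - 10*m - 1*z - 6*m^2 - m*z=-6*m^2 - 10*m + z*(-m - 1) - 4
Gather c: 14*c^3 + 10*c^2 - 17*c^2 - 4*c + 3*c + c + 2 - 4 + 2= 14*c^3 - 7*c^2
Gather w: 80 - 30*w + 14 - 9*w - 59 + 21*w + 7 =42 - 18*w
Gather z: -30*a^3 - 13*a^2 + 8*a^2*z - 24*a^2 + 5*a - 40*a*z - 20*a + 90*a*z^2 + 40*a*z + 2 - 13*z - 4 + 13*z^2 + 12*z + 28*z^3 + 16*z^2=-30*a^3 - 37*a^2 - 15*a + 28*z^3 + z^2*(90*a + 29) + z*(8*a^2 - 1) - 2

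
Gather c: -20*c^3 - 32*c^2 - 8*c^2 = -20*c^3 - 40*c^2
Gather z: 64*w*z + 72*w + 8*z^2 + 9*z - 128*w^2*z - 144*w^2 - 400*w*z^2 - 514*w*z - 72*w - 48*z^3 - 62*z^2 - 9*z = -144*w^2 - 48*z^3 + z^2*(-400*w - 54) + z*(-128*w^2 - 450*w)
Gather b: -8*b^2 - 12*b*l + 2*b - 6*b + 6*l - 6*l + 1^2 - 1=-8*b^2 + b*(-12*l - 4)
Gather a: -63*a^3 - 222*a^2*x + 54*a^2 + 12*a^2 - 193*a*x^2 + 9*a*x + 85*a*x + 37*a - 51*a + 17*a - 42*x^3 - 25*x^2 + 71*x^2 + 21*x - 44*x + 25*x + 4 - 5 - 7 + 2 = -63*a^3 + a^2*(66 - 222*x) + a*(-193*x^2 + 94*x + 3) - 42*x^3 + 46*x^2 + 2*x - 6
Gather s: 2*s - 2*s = 0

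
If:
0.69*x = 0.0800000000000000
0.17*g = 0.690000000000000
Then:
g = 4.06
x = 0.12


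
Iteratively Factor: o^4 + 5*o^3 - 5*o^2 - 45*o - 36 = (o + 3)*(o^3 + 2*o^2 - 11*o - 12) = (o + 1)*(o + 3)*(o^2 + o - 12) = (o - 3)*(o + 1)*(o + 3)*(o + 4)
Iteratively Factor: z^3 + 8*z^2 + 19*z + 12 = (z + 3)*(z^2 + 5*z + 4) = (z + 3)*(z + 4)*(z + 1)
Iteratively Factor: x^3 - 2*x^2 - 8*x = (x)*(x^2 - 2*x - 8) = x*(x - 4)*(x + 2)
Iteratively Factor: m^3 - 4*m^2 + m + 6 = (m - 2)*(m^2 - 2*m - 3) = (m - 2)*(m + 1)*(m - 3)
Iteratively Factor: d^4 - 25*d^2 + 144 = (d - 3)*(d^3 + 3*d^2 - 16*d - 48) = (d - 3)*(d + 4)*(d^2 - d - 12) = (d - 3)*(d + 3)*(d + 4)*(d - 4)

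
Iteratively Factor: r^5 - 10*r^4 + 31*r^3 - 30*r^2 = (r - 2)*(r^4 - 8*r^3 + 15*r^2) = r*(r - 2)*(r^3 - 8*r^2 + 15*r) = r^2*(r - 2)*(r^2 - 8*r + 15) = r^2*(r - 5)*(r - 2)*(r - 3)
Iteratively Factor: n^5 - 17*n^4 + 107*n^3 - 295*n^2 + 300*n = (n - 5)*(n^4 - 12*n^3 + 47*n^2 - 60*n) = (n - 5)*(n - 3)*(n^3 - 9*n^2 + 20*n) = (n - 5)^2*(n - 3)*(n^2 - 4*n) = (n - 5)^2*(n - 4)*(n - 3)*(n)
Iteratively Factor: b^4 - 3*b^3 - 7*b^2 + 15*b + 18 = (b - 3)*(b^3 - 7*b - 6) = (b - 3)*(b + 1)*(b^2 - b - 6) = (b - 3)*(b + 1)*(b + 2)*(b - 3)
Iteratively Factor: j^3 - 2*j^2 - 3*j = (j)*(j^2 - 2*j - 3) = j*(j - 3)*(j + 1)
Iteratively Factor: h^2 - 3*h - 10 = (h + 2)*(h - 5)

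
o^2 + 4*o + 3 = (o + 1)*(o + 3)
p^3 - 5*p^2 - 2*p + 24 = (p - 4)*(p - 3)*(p + 2)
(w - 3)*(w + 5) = w^2 + 2*w - 15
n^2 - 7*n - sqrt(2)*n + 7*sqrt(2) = (n - 7)*(n - sqrt(2))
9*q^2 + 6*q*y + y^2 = (3*q + y)^2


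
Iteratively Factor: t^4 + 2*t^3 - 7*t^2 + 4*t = (t - 1)*(t^3 + 3*t^2 - 4*t) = (t - 1)*(t + 4)*(t^2 - t) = t*(t - 1)*(t + 4)*(t - 1)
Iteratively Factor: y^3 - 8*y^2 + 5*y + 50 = (y - 5)*(y^2 - 3*y - 10) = (y - 5)*(y + 2)*(y - 5)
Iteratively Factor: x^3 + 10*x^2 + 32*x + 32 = (x + 4)*(x^2 + 6*x + 8) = (x + 2)*(x + 4)*(x + 4)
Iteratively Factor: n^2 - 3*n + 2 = (n - 1)*(n - 2)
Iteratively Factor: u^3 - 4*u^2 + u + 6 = (u - 2)*(u^2 - 2*u - 3) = (u - 2)*(u + 1)*(u - 3)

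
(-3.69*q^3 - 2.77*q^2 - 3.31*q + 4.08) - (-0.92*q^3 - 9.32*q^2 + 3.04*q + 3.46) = -2.77*q^3 + 6.55*q^2 - 6.35*q + 0.62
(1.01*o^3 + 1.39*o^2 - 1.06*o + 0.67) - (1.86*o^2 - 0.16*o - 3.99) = 1.01*o^3 - 0.47*o^2 - 0.9*o + 4.66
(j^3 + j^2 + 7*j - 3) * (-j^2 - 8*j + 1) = -j^5 - 9*j^4 - 14*j^3 - 52*j^2 + 31*j - 3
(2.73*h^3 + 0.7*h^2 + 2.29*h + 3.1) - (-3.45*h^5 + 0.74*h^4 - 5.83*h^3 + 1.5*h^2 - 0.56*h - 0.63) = 3.45*h^5 - 0.74*h^4 + 8.56*h^3 - 0.8*h^2 + 2.85*h + 3.73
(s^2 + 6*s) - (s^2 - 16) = 6*s + 16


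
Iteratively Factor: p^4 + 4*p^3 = (p)*(p^3 + 4*p^2) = p*(p + 4)*(p^2) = p^2*(p + 4)*(p)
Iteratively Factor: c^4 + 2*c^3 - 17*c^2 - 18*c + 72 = (c + 3)*(c^3 - c^2 - 14*c + 24) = (c + 3)*(c + 4)*(c^2 - 5*c + 6) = (c - 2)*(c + 3)*(c + 4)*(c - 3)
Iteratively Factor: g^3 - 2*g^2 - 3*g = (g)*(g^2 - 2*g - 3) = g*(g + 1)*(g - 3)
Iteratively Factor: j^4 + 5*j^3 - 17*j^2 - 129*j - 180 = (j + 3)*(j^3 + 2*j^2 - 23*j - 60) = (j - 5)*(j + 3)*(j^2 + 7*j + 12) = (j - 5)*(j + 3)^2*(j + 4)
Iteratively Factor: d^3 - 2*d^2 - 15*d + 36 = (d + 4)*(d^2 - 6*d + 9) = (d - 3)*(d + 4)*(d - 3)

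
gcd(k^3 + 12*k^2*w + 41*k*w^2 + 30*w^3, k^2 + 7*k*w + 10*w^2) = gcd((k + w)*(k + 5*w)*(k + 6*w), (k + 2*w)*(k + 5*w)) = k + 5*w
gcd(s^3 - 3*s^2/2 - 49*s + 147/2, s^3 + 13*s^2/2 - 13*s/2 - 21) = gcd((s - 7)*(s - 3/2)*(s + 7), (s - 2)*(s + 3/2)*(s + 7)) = s + 7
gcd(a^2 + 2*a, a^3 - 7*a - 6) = a + 2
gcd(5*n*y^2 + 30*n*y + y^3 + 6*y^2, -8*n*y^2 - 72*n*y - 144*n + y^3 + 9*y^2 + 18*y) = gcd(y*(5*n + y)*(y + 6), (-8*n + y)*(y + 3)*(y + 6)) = y + 6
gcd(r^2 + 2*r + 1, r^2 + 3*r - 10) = 1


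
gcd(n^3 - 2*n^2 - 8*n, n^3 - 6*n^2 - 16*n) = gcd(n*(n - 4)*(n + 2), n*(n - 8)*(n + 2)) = n^2 + 2*n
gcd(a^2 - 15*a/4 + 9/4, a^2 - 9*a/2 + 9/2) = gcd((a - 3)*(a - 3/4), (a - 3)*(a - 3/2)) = a - 3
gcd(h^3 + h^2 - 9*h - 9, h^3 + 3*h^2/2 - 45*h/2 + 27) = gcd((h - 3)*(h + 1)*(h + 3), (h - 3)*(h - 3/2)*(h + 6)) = h - 3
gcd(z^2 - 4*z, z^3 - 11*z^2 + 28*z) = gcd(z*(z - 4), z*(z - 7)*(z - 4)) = z^2 - 4*z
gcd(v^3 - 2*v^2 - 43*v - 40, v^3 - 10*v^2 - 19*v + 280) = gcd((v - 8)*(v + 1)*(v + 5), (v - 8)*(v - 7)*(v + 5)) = v^2 - 3*v - 40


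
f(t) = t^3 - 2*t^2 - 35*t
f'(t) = 3*t^2 - 4*t - 35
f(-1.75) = 49.77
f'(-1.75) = -18.81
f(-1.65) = 47.81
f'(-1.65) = -20.23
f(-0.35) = 11.96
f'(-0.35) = -33.23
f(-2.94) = 60.20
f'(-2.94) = 2.69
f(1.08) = -38.87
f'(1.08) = -35.82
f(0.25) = -8.86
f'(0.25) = -35.81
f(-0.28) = 9.62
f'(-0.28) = -33.64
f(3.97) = -107.90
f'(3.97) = -3.60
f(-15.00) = -3300.00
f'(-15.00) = 700.00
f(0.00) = 0.00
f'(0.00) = -35.00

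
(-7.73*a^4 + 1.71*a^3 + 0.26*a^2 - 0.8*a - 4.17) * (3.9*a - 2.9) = -30.147*a^5 + 29.086*a^4 - 3.945*a^3 - 3.874*a^2 - 13.943*a + 12.093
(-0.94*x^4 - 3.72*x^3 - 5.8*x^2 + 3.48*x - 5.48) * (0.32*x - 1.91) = -0.3008*x^5 + 0.605*x^4 + 5.2492*x^3 + 12.1916*x^2 - 8.4004*x + 10.4668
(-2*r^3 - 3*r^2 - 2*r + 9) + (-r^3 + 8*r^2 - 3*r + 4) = -3*r^3 + 5*r^2 - 5*r + 13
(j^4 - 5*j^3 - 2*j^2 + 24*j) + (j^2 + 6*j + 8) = j^4 - 5*j^3 - j^2 + 30*j + 8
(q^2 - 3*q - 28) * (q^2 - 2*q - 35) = q^4 - 5*q^3 - 57*q^2 + 161*q + 980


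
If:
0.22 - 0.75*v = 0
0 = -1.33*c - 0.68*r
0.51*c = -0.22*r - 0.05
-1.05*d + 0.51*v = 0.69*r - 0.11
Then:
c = -0.63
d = -0.56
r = 1.23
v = 0.29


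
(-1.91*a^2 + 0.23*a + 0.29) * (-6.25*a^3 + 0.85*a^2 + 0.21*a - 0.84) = 11.9375*a^5 - 3.061*a^4 - 2.0181*a^3 + 1.8992*a^2 - 0.1323*a - 0.2436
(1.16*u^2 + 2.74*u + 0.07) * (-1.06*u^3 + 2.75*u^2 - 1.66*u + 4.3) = -1.2296*u^5 + 0.2856*u^4 + 5.5352*u^3 + 0.632099999999999*u^2 + 11.6658*u + 0.301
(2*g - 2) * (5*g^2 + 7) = 10*g^3 - 10*g^2 + 14*g - 14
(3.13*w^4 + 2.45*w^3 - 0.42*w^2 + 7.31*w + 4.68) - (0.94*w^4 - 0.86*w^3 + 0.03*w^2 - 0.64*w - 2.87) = 2.19*w^4 + 3.31*w^3 - 0.45*w^2 + 7.95*w + 7.55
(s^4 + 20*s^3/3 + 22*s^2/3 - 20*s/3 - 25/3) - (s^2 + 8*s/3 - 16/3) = s^4 + 20*s^3/3 + 19*s^2/3 - 28*s/3 - 3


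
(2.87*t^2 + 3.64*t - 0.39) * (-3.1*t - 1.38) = -8.897*t^3 - 15.2446*t^2 - 3.8142*t + 0.5382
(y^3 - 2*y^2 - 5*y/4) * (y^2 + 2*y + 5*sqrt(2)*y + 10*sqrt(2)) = y^5 + 5*sqrt(2)*y^4 - 21*y^3/4 - 105*sqrt(2)*y^2/4 - 5*y^2/2 - 25*sqrt(2)*y/2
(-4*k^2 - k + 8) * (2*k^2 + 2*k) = -8*k^4 - 10*k^3 + 14*k^2 + 16*k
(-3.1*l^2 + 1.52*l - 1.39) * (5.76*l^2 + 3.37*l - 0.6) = -17.856*l^4 - 1.6918*l^3 - 1.024*l^2 - 5.5963*l + 0.834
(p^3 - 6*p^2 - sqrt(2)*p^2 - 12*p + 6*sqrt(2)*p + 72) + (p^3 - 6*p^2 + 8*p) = 2*p^3 - 12*p^2 - sqrt(2)*p^2 - 4*p + 6*sqrt(2)*p + 72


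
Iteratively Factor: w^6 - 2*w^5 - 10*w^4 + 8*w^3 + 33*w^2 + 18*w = (w - 3)*(w^5 + w^4 - 7*w^3 - 13*w^2 - 6*w) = (w - 3)^2*(w^4 + 4*w^3 + 5*w^2 + 2*w) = (w - 3)^2*(w + 1)*(w^3 + 3*w^2 + 2*w) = w*(w - 3)^2*(w + 1)*(w^2 + 3*w + 2) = w*(w - 3)^2*(w + 1)^2*(w + 2)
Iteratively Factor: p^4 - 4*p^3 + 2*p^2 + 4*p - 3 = (p - 3)*(p^3 - p^2 - p + 1) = (p - 3)*(p + 1)*(p^2 - 2*p + 1) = (p - 3)*(p - 1)*(p + 1)*(p - 1)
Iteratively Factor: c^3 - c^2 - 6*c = (c)*(c^2 - c - 6) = c*(c - 3)*(c + 2)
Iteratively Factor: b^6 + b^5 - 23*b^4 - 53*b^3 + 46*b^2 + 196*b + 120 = (b + 1)*(b^5 - 23*b^3 - 30*b^2 + 76*b + 120) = (b + 1)*(b + 2)*(b^4 - 2*b^3 - 19*b^2 + 8*b + 60) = (b - 2)*(b + 1)*(b + 2)*(b^3 - 19*b - 30) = (b - 2)*(b + 1)*(b + 2)*(b + 3)*(b^2 - 3*b - 10) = (b - 5)*(b - 2)*(b + 1)*(b + 2)*(b + 3)*(b + 2)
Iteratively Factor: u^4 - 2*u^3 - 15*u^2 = (u - 5)*(u^3 + 3*u^2) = u*(u - 5)*(u^2 + 3*u) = u*(u - 5)*(u + 3)*(u)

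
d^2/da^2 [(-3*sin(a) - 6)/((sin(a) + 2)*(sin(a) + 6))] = 3*(sin(a)^2 - 6*sin(a) - 2)/(sin(a) + 6)^3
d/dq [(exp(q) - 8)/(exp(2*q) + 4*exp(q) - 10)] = (-2*(exp(q) - 8)*(exp(q) + 2) + exp(2*q) + 4*exp(q) - 10)*exp(q)/(exp(2*q) + 4*exp(q) - 10)^2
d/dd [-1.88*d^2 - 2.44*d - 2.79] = -3.76*d - 2.44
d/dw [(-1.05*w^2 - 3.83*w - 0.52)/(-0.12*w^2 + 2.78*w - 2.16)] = (-3.3786*w^2 + 4.4112*w + 9.7184)/(0.0144*w^4 - 0.6672*w^3 + 8.2468*w^2 - 12.0096*w + 4.6656)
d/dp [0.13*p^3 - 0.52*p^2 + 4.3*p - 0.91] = 0.39*p^2 - 1.04*p + 4.3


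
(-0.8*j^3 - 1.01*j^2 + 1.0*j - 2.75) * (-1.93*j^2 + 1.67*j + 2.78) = 1.544*j^5 + 0.6133*j^4 - 5.8407*j^3 + 4.1697*j^2 - 1.8125*j - 7.645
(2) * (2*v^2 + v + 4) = 4*v^2 + 2*v + 8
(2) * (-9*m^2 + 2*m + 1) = -18*m^2 + 4*m + 2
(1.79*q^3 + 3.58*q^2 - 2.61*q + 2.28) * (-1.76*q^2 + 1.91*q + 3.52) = -3.1504*q^5 - 2.8819*q^4 + 17.7322*q^3 + 3.6037*q^2 - 4.8324*q + 8.0256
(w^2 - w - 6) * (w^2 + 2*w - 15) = w^4 + w^3 - 23*w^2 + 3*w + 90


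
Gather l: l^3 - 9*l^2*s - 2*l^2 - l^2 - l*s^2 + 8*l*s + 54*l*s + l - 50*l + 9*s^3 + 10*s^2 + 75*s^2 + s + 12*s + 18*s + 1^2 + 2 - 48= l^3 + l^2*(-9*s - 3) + l*(-s^2 + 62*s - 49) + 9*s^3 + 85*s^2 + 31*s - 45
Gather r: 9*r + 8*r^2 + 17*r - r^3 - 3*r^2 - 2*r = -r^3 + 5*r^2 + 24*r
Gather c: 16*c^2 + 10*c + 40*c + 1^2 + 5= 16*c^2 + 50*c + 6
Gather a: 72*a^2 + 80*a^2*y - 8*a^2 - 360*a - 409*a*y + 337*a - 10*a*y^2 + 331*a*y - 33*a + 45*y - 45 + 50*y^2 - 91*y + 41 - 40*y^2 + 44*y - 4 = a^2*(80*y + 64) + a*(-10*y^2 - 78*y - 56) + 10*y^2 - 2*y - 8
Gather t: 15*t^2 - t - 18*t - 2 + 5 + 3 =15*t^2 - 19*t + 6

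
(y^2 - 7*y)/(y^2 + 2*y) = (y - 7)/(y + 2)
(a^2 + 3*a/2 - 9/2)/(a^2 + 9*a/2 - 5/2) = (2*a^2 + 3*a - 9)/(2*a^2 + 9*a - 5)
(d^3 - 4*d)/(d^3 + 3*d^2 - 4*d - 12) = d/(d + 3)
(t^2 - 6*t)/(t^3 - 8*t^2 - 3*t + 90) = t/(t^2 - 2*t - 15)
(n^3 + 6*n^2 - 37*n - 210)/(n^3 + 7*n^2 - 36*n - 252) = (n + 5)/(n + 6)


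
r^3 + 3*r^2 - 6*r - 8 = (r - 2)*(r + 1)*(r + 4)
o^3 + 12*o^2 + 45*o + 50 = (o + 2)*(o + 5)^2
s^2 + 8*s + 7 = (s + 1)*(s + 7)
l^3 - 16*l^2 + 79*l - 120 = (l - 8)*(l - 5)*(l - 3)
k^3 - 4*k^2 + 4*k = k*(k - 2)^2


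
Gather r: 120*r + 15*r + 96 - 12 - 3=135*r + 81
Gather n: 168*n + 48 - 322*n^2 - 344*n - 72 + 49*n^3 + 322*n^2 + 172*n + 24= 49*n^3 - 4*n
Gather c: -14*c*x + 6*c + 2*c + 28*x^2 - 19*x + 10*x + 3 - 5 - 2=c*(8 - 14*x) + 28*x^2 - 9*x - 4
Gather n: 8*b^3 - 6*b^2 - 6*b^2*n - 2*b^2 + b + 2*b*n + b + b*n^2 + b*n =8*b^3 - 8*b^2 + b*n^2 + 2*b + n*(-6*b^2 + 3*b)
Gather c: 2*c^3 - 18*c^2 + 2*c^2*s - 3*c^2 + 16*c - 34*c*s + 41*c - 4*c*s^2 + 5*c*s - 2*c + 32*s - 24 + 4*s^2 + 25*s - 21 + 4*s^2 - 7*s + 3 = 2*c^3 + c^2*(2*s - 21) + c*(-4*s^2 - 29*s + 55) + 8*s^2 + 50*s - 42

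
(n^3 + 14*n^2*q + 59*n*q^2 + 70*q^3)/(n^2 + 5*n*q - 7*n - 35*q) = (n^2 + 9*n*q + 14*q^2)/(n - 7)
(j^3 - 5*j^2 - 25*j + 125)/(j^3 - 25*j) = (j - 5)/j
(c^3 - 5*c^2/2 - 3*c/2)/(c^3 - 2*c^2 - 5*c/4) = 2*(c - 3)/(2*c - 5)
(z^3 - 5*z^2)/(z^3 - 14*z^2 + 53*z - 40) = z^2/(z^2 - 9*z + 8)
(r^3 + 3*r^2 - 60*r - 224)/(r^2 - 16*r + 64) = (r^2 + 11*r + 28)/(r - 8)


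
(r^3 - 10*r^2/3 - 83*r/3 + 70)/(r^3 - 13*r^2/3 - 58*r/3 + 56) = (r + 5)/(r + 4)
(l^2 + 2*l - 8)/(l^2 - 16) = (l - 2)/(l - 4)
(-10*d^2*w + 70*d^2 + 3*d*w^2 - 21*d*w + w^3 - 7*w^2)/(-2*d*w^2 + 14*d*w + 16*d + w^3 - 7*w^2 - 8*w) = (5*d*w - 35*d + w^2 - 7*w)/(w^2 - 7*w - 8)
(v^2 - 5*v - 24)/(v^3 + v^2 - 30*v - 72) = (v - 8)/(v^2 - 2*v - 24)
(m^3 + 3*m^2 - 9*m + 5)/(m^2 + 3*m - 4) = (m^2 + 4*m - 5)/(m + 4)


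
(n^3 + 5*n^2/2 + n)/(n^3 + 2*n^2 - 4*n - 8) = n*(2*n + 1)/(2*(n^2 - 4))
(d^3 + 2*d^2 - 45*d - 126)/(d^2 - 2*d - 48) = (d^2 - 4*d - 21)/(d - 8)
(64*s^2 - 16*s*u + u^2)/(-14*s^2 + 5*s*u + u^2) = (64*s^2 - 16*s*u + u^2)/(-14*s^2 + 5*s*u + u^2)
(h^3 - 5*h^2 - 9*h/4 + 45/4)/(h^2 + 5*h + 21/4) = (2*h^2 - 13*h + 15)/(2*h + 7)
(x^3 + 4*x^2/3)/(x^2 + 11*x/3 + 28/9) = 3*x^2/(3*x + 7)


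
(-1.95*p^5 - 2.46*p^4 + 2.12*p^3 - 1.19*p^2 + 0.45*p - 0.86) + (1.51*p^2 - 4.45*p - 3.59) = -1.95*p^5 - 2.46*p^4 + 2.12*p^3 + 0.32*p^2 - 4.0*p - 4.45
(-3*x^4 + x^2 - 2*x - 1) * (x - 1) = -3*x^5 + 3*x^4 + x^3 - 3*x^2 + x + 1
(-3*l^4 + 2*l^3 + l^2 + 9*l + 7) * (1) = -3*l^4 + 2*l^3 + l^2 + 9*l + 7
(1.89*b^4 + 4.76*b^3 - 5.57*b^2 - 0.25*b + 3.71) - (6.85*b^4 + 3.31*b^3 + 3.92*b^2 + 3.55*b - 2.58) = -4.96*b^4 + 1.45*b^3 - 9.49*b^2 - 3.8*b + 6.29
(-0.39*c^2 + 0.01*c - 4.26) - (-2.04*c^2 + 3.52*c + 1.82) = 1.65*c^2 - 3.51*c - 6.08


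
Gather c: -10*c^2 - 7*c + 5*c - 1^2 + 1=-10*c^2 - 2*c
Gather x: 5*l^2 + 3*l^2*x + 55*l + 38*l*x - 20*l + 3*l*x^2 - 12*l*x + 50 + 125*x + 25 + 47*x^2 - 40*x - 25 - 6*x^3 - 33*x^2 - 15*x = 5*l^2 + 35*l - 6*x^3 + x^2*(3*l + 14) + x*(3*l^2 + 26*l + 70) + 50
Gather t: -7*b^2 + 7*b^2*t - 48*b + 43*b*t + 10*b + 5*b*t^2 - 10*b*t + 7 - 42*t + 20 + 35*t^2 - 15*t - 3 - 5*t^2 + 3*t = -7*b^2 - 38*b + t^2*(5*b + 30) + t*(7*b^2 + 33*b - 54) + 24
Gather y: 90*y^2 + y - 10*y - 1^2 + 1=90*y^2 - 9*y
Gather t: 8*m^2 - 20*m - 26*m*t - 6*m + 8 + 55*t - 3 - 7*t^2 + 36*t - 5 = 8*m^2 - 26*m - 7*t^2 + t*(91 - 26*m)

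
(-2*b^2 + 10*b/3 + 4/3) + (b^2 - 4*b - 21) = -b^2 - 2*b/3 - 59/3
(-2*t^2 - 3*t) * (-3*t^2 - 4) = 6*t^4 + 9*t^3 + 8*t^2 + 12*t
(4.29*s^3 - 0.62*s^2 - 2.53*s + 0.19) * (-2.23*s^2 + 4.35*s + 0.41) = -9.5667*s^5 + 20.0441*s^4 + 4.7038*s^3 - 11.6834*s^2 - 0.2108*s + 0.0779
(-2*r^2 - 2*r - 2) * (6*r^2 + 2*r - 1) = -12*r^4 - 16*r^3 - 14*r^2 - 2*r + 2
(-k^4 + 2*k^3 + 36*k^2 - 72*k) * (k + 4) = -k^5 - 2*k^4 + 44*k^3 + 72*k^2 - 288*k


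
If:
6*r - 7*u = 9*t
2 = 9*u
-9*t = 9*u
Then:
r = -2/27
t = -2/9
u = 2/9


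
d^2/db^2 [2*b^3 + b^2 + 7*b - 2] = 12*b + 2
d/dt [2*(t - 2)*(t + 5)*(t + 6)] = 6*t^2 + 36*t + 16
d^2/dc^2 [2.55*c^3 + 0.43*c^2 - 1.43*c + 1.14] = 15.3*c + 0.86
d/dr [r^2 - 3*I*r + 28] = 2*r - 3*I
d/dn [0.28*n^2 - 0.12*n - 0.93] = 0.56*n - 0.12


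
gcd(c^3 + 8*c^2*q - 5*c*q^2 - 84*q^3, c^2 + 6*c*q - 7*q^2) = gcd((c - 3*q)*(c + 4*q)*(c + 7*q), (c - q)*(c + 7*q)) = c + 7*q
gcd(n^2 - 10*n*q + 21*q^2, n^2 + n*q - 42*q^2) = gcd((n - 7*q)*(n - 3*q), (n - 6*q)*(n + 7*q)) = 1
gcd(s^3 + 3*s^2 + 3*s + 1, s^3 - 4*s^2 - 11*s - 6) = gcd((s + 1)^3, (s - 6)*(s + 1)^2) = s^2 + 2*s + 1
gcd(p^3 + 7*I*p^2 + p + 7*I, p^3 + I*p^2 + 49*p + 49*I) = p^2 + 8*I*p - 7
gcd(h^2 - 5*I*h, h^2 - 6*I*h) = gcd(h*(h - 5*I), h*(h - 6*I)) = h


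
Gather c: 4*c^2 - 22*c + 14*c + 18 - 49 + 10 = 4*c^2 - 8*c - 21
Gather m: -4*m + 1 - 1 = -4*m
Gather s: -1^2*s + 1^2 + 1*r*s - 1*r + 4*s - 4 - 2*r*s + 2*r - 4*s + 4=r + s*(-r - 1) + 1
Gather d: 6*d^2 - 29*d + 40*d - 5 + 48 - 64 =6*d^2 + 11*d - 21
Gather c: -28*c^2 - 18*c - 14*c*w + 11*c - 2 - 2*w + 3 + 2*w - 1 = -28*c^2 + c*(-14*w - 7)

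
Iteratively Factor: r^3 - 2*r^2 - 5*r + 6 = (r - 3)*(r^2 + r - 2) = (r - 3)*(r + 2)*(r - 1)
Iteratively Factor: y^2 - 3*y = (y - 3)*(y)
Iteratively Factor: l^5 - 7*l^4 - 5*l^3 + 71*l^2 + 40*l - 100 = (l - 5)*(l^4 - 2*l^3 - 15*l^2 - 4*l + 20) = (l - 5)*(l + 2)*(l^3 - 4*l^2 - 7*l + 10) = (l - 5)*(l + 2)^2*(l^2 - 6*l + 5) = (l - 5)*(l - 1)*(l + 2)^2*(l - 5)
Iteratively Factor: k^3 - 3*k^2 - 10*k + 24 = (k - 2)*(k^2 - k - 12) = (k - 2)*(k + 3)*(k - 4)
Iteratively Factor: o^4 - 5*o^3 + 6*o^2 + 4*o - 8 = (o - 2)*(o^3 - 3*o^2 + 4) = (o - 2)^2*(o^2 - o - 2) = (o - 2)^2*(o + 1)*(o - 2)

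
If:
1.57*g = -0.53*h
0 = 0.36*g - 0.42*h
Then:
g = 0.00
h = 0.00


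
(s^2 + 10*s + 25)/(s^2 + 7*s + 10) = (s + 5)/(s + 2)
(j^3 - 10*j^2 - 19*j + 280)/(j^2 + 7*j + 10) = (j^2 - 15*j + 56)/(j + 2)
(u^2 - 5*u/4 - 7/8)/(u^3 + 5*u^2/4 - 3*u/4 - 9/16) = 2*(4*u - 7)/(8*u^2 + 6*u - 9)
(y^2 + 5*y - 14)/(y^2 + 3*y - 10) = (y + 7)/(y + 5)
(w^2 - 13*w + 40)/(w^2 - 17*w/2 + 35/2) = 2*(w - 8)/(2*w - 7)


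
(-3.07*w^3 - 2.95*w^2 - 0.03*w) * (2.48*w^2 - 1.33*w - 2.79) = -7.6136*w^5 - 3.2329*w^4 + 12.4144*w^3 + 8.2704*w^2 + 0.0837*w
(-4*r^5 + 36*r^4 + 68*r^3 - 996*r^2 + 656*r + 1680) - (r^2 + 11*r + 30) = -4*r^5 + 36*r^4 + 68*r^3 - 997*r^2 + 645*r + 1650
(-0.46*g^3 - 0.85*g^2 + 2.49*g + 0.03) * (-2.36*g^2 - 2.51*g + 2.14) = 1.0856*g^5 + 3.1606*g^4 - 4.7273*g^3 - 8.1397*g^2 + 5.2533*g + 0.0642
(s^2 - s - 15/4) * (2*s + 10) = 2*s^3 + 8*s^2 - 35*s/2 - 75/2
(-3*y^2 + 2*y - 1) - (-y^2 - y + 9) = -2*y^2 + 3*y - 10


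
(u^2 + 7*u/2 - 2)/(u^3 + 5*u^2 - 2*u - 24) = (u - 1/2)/(u^2 + u - 6)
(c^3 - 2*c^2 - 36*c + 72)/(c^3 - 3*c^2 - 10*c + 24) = (c^2 - 36)/(c^2 - c - 12)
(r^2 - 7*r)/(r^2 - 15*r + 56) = r/(r - 8)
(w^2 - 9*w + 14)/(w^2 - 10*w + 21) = (w - 2)/(w - 3)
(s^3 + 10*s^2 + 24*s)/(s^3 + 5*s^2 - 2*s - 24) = s*(s + 6)/(s^2 + s - 6)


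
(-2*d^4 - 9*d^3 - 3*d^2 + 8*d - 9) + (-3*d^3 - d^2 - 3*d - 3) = -2*d^4 - 12*d^3 - 4*d^2 + 5*d - 12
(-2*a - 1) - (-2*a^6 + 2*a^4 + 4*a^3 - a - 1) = 2*a^6 - 2*a^4 - 4*a^3 - a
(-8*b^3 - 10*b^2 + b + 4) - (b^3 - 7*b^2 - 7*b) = -9*b^3 - 3*b^2 + 8*b + 4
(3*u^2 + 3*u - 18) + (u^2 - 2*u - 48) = 4*u^2 + u - 66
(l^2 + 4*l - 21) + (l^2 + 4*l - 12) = 2*l^2 + 8*l - 33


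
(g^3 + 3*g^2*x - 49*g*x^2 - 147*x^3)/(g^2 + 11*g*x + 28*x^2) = (g^2 - 4*g*x - 21*x^2)/(g + 4*x)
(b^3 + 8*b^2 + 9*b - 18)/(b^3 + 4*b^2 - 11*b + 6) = (b + 3)/(b - 1)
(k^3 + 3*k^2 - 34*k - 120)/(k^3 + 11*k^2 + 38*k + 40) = (k - 6)/(k + 2)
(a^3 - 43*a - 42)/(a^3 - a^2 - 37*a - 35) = (a + 6)/(a + 5)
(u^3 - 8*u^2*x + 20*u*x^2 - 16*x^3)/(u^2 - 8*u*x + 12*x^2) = (-u^2 + 6*u*x - 8*x^2)/(-u + 6*x)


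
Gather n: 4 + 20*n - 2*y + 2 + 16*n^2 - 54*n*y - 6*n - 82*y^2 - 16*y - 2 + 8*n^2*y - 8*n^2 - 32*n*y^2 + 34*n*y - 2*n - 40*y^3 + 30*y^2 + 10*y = n^2*(8*y + 8) + n*(-32*y^2 - 20*y + 12) - 40*y^3 - 52*y^2 - 8*y + 4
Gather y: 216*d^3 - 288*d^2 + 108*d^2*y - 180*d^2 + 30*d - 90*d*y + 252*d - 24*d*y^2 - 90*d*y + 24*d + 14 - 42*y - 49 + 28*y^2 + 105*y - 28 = 216*d^3 - 468*d^2 + 306*d + y^2*(28 - 24*d) + y*(108*d^2 - 180*d + 63) - 63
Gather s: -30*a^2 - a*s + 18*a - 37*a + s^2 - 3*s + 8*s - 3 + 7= -30*a^2 - 19*a + s^2 + s*(5 - a) + 4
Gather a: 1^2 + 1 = 2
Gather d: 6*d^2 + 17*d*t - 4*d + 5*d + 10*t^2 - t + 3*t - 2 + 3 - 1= 6*d^2 + d*(17*t + 1) + 10*t^2 + 2*t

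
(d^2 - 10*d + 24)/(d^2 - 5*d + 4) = (d - 6)/(d - 1)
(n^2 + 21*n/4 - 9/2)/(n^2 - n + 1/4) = (4*n^2 + 21*n - 18)/(4*n^2 - 4*n + 1)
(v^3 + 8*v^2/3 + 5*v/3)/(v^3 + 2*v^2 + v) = (v + 5/3)/(v + 1)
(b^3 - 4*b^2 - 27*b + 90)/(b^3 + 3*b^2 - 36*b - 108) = (b^2 + 2*b - 15)/(b^2 + 9*b + 18)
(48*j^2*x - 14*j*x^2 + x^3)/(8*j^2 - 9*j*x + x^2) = x*(-6*j + x)/(-j + x)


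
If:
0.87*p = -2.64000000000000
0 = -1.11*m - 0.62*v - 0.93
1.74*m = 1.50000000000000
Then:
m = 0.86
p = -3.03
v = -3.04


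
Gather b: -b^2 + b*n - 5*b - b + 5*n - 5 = -b^2 + b*(n - 6) + 5*n - 5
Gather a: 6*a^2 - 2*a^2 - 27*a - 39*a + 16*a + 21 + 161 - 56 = 4*a^2 - 50*a + 126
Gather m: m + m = 2*m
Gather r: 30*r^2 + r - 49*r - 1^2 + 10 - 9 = 30*r^2 - 48*r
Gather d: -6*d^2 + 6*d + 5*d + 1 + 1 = -6*d^2 + 11*d + 2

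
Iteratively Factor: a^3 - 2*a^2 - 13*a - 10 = (a - 5)*(a^2 + 3*a + 2) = (a - 5)*(a + 1)*(a + 2)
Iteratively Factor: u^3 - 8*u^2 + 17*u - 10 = (u - 5)*(u^2 - 3*u + 2) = (u - 5)*(u - 2)*(u - 1)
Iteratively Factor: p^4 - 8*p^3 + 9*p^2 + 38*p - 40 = (p + 2)*(p^3 - 10*p^2 + 29*p - 20) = (p - 1)*(p + 2)*(p^2 - 9*p + 20) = (p - 5)*(p - 1)*(p + 2)*(p - 4)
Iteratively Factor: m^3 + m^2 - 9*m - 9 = (m - 3)*(m^2 + 4*m + 3) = (m - 3)*(m + 3)*(m + 1)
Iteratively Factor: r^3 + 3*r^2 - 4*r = (r + 4)*(r^2 - r) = r*(r + 4)*(r - 1)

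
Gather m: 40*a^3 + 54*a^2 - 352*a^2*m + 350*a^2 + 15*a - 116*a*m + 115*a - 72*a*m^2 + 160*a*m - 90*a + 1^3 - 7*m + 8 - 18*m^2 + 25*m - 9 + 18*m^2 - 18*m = 40*a^3 + 404*a^2 - 72*a*m^2 + 40*a + m*(-352*a^2 + 44*a)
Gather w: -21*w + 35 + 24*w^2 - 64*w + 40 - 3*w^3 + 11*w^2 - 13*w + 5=-3*w^3 + 35*w^2 - 98*w + 80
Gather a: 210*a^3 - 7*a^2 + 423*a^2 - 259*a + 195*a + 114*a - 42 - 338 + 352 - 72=210*a^3 + 416*a^2 + 50*a - 100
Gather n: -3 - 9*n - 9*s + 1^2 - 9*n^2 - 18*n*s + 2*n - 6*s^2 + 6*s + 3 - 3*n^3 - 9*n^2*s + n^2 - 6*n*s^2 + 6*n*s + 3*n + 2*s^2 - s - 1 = -3*n^3 + n^2*(-9*s - 8) + n*(-6*s^2 - 12*s - 4) - 4*s^2 - 4*s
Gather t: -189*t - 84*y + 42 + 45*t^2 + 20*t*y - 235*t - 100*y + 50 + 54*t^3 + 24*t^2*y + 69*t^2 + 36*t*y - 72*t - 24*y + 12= 54*t^3 + t^2*(24*y + 114) + t*(56*y - 496) - 208*y + 104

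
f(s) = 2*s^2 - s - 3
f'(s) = 4*s - 1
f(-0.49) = -2.03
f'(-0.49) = -2.96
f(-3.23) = 21.10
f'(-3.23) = -13.92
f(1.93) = 2.52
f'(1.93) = 6.72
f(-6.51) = 88.27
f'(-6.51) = -27.04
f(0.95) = -2.14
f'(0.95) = 2.80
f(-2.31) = 9.98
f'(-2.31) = -10.24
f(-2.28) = 9.68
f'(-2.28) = -10.12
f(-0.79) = -0.96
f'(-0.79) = -4.16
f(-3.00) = 18.00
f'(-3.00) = -13.00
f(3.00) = 12.00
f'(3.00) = 11.00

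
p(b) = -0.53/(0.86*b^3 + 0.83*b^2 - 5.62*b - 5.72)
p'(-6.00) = 0.00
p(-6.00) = 0.00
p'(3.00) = 0.18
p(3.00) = -0.07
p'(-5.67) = 0.00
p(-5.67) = 0.01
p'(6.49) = 0.00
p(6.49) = -0.00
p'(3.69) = 0.02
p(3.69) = -0.02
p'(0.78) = -0.02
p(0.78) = 0.06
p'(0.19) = -0.06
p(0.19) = 0.08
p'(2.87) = 0.38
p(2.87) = -0.10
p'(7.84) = 0.00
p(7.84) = -0.00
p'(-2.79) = 1.02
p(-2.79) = 0.23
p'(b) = -0.53*(-2.58*b^2 - 1.66*b + 5.62)/(0.86*b^3 + 0.83*b^2 - 5.62*b - 5.72)^2 = (1.3674*b^2 + 0.8798*b - 2.9786)/(0.86*b^3 + 0.83*b^2 - 5.62*b - 5.72)^2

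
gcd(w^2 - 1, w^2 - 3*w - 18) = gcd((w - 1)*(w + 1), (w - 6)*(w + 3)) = 1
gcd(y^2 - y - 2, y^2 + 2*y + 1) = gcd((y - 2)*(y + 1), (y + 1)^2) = y + 1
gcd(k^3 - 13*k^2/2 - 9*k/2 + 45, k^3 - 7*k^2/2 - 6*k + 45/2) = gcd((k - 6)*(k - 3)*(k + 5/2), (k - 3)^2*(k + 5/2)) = k^2 - k/2 - 15/2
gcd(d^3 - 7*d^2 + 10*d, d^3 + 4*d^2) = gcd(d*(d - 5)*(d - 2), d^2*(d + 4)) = d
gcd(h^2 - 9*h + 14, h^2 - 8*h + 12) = h - 2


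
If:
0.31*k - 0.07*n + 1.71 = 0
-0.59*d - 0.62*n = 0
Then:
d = -1.05084745762712*n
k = 0.225806451612903*n - 5.51612903225806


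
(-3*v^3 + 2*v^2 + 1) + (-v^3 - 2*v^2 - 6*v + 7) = -4*v^3 - 6*v + 8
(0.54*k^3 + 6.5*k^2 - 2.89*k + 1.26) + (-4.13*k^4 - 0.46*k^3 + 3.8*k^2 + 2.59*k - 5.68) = -4.13*k^4 + 0.08*k^3 + 10.3*k^2 - 0.3*k - 4.42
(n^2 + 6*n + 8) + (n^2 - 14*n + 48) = 2*n^2 - 8*n + 56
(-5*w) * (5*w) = -25*w^2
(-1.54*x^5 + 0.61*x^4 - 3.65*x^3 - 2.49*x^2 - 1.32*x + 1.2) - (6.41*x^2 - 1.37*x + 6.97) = -1.54*x^5 + 0.61*x^4 - 3.65*x^3 - 8.9*x^2 + 0.05*x - 5.77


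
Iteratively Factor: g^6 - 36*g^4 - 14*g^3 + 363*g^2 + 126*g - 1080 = (g - 3)*(g^5 + 3*g^4 - 27*g^3 - 95*g^2 + 78*g + 360) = (g - 3)*(g + 3)*(g^4 - 27*g^2 - 14*g + 120) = (g - 3)*(g + 3)*(g + 4)*(g^3 - 4*g^2 - 11*g + 30) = (g - 5)*(g - 3)*(g + 3)*(g + 4)*(g^2 + g - 6) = (g - 5)*(g - 3)*(g + 3)^2*(g + 4)*(g - 2)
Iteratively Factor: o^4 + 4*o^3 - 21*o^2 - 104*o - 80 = (o - 5)*(o^3 + 9*o^2 + 24*o + 16) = (o - 5)*(o + 1)*(o^2 + 8*o + 16) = (o - 5)*(o + 1)*(o + 4)*(o + 4)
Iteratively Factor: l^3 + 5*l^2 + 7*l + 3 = (l + 1)*(l^2 + 4*l + 3) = (l + 1)*(l + 3)*(l + 1)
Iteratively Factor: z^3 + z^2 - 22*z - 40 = (z + 4)*(z^2 - 3*z - 10) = (z + 2)*(z + 4)*(z - 5)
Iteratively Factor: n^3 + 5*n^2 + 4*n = (n + 1)*(n^2 + 4*n) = n*(n + 1)*(n + 4)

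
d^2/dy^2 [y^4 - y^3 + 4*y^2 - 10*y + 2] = 12*y^2 - 6*y + 8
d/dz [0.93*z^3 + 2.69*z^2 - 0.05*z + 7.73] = 2.79*z^2 + 5.38*z - 0.05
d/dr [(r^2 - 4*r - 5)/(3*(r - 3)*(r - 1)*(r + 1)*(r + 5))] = 2*(-r^3 + 7*r^2 + 5*r - 35)/(3*(r^6 + 2*r^5 - 33*r^4 - 4*r^3 + 319*r^2 - 510*r + 225))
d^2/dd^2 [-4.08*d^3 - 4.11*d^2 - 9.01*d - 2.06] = -24.48*d - 8.22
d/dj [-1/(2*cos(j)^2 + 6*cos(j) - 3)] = -2*(2*cos(j) + 3)*sin(j)/(6*cos(j) + cos(2*j) - 2)^2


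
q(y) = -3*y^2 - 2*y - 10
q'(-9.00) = 52.00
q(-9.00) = -235.00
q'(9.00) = -56.00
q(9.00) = -271.00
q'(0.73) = -6.38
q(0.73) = -13.06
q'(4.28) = -27.68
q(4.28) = -73.52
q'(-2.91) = 15.46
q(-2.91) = -29.58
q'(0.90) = -7.40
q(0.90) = -14.23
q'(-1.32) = 5.92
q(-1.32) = -12.59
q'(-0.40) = 0.40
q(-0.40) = -9.68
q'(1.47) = -10.82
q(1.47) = -19.42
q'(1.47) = -10.82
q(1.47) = -19.42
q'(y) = -6*y - 2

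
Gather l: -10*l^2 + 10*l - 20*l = -10*l^2 - 10*l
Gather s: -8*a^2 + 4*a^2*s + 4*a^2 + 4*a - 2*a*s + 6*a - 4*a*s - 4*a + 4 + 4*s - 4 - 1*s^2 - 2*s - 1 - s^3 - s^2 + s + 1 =-4*a^2 + 6*a - s^3 - 2*s^2 + s*(4*a^2 - 6*a + 3)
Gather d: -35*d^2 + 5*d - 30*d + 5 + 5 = -35*d^2 - 25*d + 10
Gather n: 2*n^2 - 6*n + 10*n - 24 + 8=2*n^2 + 4*n - 16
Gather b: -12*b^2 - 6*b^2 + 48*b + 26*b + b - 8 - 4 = -18*b^2 + 75*b - 12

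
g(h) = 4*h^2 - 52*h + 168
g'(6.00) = -4.00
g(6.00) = 0.00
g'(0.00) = -52.00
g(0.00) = 168.00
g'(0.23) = -50.16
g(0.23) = 156.25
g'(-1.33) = -62.64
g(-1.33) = 244.24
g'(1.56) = -39.52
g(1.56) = 96.61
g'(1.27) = -41.84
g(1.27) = 108.41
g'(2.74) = -30.08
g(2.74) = 55.55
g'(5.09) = -11.28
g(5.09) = 6.95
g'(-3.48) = -79.84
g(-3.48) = 397.40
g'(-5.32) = -94.56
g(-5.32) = 557.85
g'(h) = 8*h - 52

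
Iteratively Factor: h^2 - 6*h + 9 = (h - 3)*(h - 3)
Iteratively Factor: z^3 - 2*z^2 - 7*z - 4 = (z + 1)*(z^2 - 3*z - 4) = (z - 4)*(z + 1)*(z + 1)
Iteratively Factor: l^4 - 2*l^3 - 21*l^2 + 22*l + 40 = (l + 1)*(l^3 - 3*l^2 - 18*l + 40) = (l + 1)*(l + 4)*(l^2 - 7*l + 10) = (l - 5)*(l + 1)*(l + 4)*(l - 2)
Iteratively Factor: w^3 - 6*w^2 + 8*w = (w)*(w^2 - 6*w + 8) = w*(w - 4)*(w - 2)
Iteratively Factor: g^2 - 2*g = (g)*(g - 2)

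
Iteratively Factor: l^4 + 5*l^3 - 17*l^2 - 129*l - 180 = (l + 3)*(l^3 + 2*l^2 - 23*l - 60) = (l - 5)*(l + 3)*(l^2 + 7*l + 12) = (l - 5)*(l + 3)^2*(l + 4)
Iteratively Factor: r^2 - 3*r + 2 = (r - 1)*(r - 2)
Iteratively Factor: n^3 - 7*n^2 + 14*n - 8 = (n - 4)*(n^2 - 3*n + 2) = (n - 4)*(n - 2)*(n - 1)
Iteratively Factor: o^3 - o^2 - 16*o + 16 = (o + 4)*(o^2 - 5*o + 4) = (o - 1)*(o + 4)*(o - 4)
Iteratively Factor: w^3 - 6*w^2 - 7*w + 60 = (w + 3)*(w^2 - 9*w + 20) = (w - 4)*(w + 3)*(w - 5)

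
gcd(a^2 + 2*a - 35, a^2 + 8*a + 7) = a + 7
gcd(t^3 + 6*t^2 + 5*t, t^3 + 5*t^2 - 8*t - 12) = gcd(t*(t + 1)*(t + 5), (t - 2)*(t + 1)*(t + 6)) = t + 1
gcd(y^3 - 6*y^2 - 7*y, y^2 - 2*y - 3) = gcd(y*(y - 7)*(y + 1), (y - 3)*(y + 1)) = y + 1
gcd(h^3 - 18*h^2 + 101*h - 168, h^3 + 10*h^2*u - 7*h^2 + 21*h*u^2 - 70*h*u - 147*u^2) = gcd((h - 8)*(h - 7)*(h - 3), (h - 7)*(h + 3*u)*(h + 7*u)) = h - 7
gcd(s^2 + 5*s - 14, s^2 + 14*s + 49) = s + 7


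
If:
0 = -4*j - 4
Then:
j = -1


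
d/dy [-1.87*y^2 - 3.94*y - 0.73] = -3.74*y - 3.94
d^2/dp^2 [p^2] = 2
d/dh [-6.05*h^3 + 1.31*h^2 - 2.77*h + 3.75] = -18.15*h^2 + 2.62*h - 2.77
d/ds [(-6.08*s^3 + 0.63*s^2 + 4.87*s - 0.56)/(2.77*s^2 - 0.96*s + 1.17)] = (-16.8416*s^4 + 11.6736*s^3 - 35.4355*s^2 + 4.5766*s + 5.1603)/(7.6729*s^4 - 5.3184*s^3 + 7.4034*s^2 - 2.2464*s + 1.3689)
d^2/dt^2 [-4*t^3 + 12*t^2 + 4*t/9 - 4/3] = 24 - 24*t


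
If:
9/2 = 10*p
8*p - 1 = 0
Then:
No Solution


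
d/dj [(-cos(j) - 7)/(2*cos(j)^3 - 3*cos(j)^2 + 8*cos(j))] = (-4*cos(j)^3 - 39*cos(j)^2 + 42*cos(j) - 56)*sin(j)/((3*cos(j) - cos(2*j) - 9)^2*cos(j)^2)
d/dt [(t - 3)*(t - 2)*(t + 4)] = 3*t^2 - 2*t - 14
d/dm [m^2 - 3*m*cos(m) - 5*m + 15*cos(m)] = 3*m*sin(m) + 2*m - 15*sin(m) - 3*cos(m) - 5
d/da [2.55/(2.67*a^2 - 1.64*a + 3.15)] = (4.182 - 13.617*a)/(2.67*a^2 - 1.64*a + 3.15)^2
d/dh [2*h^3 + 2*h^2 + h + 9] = 6*h^2 + 4*h + 1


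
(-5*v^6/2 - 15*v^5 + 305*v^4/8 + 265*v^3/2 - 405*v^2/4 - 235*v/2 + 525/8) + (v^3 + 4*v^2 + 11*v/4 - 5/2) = -5*v^6/2 - 15*v^5 + 305*v^4/8 + 267*v^3/2 - 389*v^2/4 - 459*v/4 + 505/8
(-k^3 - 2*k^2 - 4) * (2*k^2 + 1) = -2*k^5 - 4*k^4 - k^3 - 10*k^2 - 4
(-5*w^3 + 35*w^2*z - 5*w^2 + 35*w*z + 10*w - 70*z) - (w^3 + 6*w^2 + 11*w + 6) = -6*w^3 + 35*w^2*z - 11*w^2 + 35*w*z - w - 70*z - 6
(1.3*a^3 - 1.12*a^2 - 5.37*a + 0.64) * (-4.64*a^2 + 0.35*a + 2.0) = -6.032*a^5 + 5.6518*a^4 + 27.1248*a^3 - 7.0891*a^2 - 10.516*a + 1.28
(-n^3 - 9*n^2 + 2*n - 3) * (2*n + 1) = -2*n^4 - 19*n^3 - 5*n^2 - 4*n - 3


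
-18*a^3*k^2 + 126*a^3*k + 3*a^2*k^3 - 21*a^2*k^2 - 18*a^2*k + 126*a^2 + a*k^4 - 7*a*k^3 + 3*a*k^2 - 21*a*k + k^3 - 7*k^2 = (-3*a + k)*(6*a + k)*(k - 7)*(a*k + 1)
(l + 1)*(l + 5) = l^2 + 6*l + 5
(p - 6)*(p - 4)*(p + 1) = p^3 - 9*p^2 + 14*p + 24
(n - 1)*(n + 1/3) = n^2 - 2*n/3 - 1/3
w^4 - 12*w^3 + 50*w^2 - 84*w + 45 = (w - 5)*(w - 3)^2*(w - 1)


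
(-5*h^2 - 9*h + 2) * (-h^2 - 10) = 5*h^4 + 9*h^3 + 48*h^2 + 90*h - 20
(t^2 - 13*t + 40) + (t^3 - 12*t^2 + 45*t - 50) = t^3 - 11*t^2 + 32*t - 10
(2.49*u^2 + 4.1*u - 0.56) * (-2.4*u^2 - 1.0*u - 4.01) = -5.976*u^4 - 12.33*u^3 - 12.7409*u^2 - 15.881*u + 2.2456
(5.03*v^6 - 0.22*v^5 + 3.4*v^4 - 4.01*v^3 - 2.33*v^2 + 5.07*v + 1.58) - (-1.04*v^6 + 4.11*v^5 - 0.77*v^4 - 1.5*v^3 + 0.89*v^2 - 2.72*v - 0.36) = 6.07*v^6 - 4.33*v^5 + 4.17*v^4 - 2.51*v^3 - 3.22*v^2 + 7.79*v + 1.94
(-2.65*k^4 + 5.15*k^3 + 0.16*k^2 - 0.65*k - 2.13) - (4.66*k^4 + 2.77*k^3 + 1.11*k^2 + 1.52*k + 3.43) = -7.31*k^4 + 2.38*k^3 - 0.95*k^2 - 2.17*k - 5.56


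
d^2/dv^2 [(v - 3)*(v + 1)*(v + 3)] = 6*v + 2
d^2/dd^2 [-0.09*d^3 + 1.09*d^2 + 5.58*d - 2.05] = 2.18 - 0.54*d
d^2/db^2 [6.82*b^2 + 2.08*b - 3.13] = 13.6400000000000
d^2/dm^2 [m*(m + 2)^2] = 6*m + 8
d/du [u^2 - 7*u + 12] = 2*u - 7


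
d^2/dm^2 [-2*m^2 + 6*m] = -4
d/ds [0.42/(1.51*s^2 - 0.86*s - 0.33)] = (0.3612 - 1.2684*s)/(-1.51*s^2 + 0.86*s + 0.33)^2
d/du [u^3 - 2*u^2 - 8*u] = 3*u^2 - 4*u - 8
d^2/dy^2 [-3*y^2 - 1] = -6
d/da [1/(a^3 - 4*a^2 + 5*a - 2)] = (-3*a^2 + 8*a - 5)/(a^3 - 4*a^2 + 5*a - 2)^2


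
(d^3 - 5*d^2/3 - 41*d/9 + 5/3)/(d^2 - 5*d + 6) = (9*d^2 + 12*d - 5)/(9*(d - 2))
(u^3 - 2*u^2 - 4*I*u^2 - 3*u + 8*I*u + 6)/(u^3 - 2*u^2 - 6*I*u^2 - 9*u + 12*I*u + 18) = (u - I)/(u - 3*I)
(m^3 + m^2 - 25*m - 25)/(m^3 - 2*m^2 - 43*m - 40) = (m - 5)/(m - 8)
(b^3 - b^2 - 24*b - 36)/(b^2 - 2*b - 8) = (b^2 - 3*b - 18)/(b - 4)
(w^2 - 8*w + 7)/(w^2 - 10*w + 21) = (w - 1)/(w - 3)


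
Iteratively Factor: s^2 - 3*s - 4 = (s - 4)*(s + 1)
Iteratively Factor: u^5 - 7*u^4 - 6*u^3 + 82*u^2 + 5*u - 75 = (u - 5)*(u^4 - 2*u^3 - 16*u^2 + 2*u + 15) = (u - 5)^2*(u^3 + 3*u^2 - u - 3) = (u - 5)^2*(u + 1)*(u^2 + 2*u - 3) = (u - 5)^2*(u - 1)*(u + 1)*(u + 3)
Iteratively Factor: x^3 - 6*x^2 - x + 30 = (x - 3)*(x^2 - 3*x - 10) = (x - 3)*(x + 2)*(x - 5)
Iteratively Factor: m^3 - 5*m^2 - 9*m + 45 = (m - 5)*(m^2 - 9) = (m - 5)*(m + 3)*(m - 3)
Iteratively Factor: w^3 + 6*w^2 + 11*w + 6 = (w + 1)*(w^2 + 5*w + 6) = (w + 1)*(w + 3)*(w + 2)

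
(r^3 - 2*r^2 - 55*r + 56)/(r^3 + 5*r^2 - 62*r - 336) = (r - 1)/(r + 6)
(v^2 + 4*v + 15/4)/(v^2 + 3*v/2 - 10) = (4*v^2 + 16*v + 15)/(2*(2*v^2 + 3*v - 20))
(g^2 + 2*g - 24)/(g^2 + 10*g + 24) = (g - 4)/(g + 4)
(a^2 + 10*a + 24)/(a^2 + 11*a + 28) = (a + 6)/(a + 7)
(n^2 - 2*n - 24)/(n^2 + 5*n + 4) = (n - 6)/(n + 1)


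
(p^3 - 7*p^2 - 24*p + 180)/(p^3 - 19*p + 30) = (p^2 - 12*p + 36)/(p^2 - 5*p + 6)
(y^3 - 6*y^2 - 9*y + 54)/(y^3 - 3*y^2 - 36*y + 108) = (y + 3)/(y + 6)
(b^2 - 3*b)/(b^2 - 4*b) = (b - 3)/(b - 4)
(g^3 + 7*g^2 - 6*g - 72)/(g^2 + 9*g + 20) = (g^2 + 3*g - 18)/(g + 5)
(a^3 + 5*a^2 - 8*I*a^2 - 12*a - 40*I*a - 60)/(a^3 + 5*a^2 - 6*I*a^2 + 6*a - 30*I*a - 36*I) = (a^2 + a*(5 - 2*I) - 10*I)/(a^2 + 5*a + 6)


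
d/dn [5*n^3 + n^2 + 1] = n*(15*n + 2)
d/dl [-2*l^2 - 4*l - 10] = -4*l - 4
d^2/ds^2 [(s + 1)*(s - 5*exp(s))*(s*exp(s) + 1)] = s^3*exp(s) - 20*s^2*exp(2*s) + 7*s^2*exp(s) - 60*s*exp(2*s) + 5*s*exp(s) - 30*exp(2*s) - 13*exp(s) + 2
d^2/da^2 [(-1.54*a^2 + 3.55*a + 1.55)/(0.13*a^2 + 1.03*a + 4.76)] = (0.532402*a^3 + 5.874882*a^2 - 11.93517*a - 103.224778)/(0.002197*a^6 + 0.052221*a^5 + 0.655083*a^4 + 4.916911*a^3 + 23.986116*a^2 + 70.011984*a + 107.850176)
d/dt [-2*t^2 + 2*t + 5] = 2 - 4*t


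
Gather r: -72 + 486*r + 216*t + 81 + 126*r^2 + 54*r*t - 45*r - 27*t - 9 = 126*r^2 + r*(54*t + 441) + 189*t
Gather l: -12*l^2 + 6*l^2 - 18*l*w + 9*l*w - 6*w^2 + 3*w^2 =-6*l^2 - 9*l*w - 3*w^2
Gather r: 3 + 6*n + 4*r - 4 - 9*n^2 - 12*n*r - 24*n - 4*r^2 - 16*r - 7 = -9*n^2 - 18*n - 4*r^2 + r*(-12*n - 12) - 8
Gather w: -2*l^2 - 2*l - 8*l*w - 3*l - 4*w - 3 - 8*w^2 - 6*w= -2*l^2 - 5*l - 8*w^2 + w*(-8*l - 10) - 3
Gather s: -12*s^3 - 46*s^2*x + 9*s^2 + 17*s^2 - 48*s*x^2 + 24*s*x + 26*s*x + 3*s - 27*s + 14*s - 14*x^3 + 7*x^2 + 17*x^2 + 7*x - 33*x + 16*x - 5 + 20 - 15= -12*s^3 + s^2*(26 - 46*x) + s*(-48*x^2 + 50*x - 10) - 14*x^3 + 24*x^2 - 10*x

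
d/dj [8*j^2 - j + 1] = 16*j - 1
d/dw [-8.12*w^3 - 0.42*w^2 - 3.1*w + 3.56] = -24.36*w^2 - 0.84*w - 3.1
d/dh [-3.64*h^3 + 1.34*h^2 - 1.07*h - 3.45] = -10.92*h^2 + 2.68*h - 1.07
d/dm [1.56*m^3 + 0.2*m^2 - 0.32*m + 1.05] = 4.68*m^2 + 0.4*m - 0.32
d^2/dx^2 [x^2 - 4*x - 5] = 2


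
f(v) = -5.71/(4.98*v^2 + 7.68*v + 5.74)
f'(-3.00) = -0.17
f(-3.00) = -0.21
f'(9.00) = 0.00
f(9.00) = -0.01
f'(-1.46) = -1.48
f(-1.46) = -1.11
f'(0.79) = 0.40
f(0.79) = -0.38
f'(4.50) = 0.02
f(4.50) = -0.04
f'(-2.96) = -0.18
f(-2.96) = -0.21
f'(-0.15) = 1.60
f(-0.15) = -1.21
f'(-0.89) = -0.83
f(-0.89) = -2.00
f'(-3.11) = -0.15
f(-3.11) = -0.19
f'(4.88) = 0.01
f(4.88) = -0.04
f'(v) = -5.71*(-9.96*v - 7.68)/(4.98*v^2 + 7.68*v + 5.74)^2 = (56.8716*v + 43.8528)/(4.98*v^2 + 7.68*v + 5.74)^2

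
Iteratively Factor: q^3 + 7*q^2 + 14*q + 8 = (q + 2)*(q^2 + 5*q + 4) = (q + 1)*(q + 2)*(q + 4)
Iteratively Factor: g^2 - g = (g)*(g - 1)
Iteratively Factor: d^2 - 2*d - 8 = (d + 2)*(d - 4)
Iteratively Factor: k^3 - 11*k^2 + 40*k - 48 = (k - 4)*(k^2 - 7*k + 12) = (k - 4)*(k - 3)*(k - 4)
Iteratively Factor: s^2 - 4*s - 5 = (s + 1)*(s - 5)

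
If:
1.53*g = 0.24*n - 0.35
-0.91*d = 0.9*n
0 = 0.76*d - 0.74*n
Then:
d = 0.00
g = -0.23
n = 0.00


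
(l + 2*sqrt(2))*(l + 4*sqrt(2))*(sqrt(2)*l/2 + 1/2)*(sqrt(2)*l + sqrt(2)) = l^4 + l^3 + 13*sqrt(2)*l^3/2 + 13*sqrt(2)*l^2/2 + 22*l^2 + 8*sqrt(2)*l + 22*l + 8*sqrt(2)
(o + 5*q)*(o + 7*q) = o^2 + 12*o*q + 35*q^2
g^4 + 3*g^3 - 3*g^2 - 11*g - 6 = (g - 2)*(g + 1)^2*(g + 3)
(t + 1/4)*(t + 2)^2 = t^3 + 17*t^2/4 + 5*t + 1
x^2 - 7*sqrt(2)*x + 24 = (x - 4*sqrt(2))*(x - 3*sqrt(2))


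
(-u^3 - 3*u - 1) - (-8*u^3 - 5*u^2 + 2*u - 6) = 7*u^3 + 5*u^2 - 5*u + 5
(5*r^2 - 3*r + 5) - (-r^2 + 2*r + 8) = 6*r^2 - 5*r - 3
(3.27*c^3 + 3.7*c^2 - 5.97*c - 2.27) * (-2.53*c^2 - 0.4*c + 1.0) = -8.2731*c^5 - 10.669*c^4 + 16.8941*c^3 + 11.8311*c^2 - 5.062*c - 2.27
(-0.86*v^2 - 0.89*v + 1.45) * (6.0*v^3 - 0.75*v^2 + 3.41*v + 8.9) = -5.16*v^5 - 4.695*v^4 + 6.4349*v^3 - 11.7764*v^2 - 2.9765*v + 12.905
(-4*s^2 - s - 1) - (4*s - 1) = -4*s^2 - 5*s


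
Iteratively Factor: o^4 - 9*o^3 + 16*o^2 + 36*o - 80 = (o - 5)*(o^3 - 4*o^2 - 4*o + 16) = (o - 5)*(o + 2)*(o^2 - 6*o + 8) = (o - 5)*(o - 4)*(o + 2)*(o - 2)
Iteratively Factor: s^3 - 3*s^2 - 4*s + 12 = (s + 2)*(s^2 - 5*s + 6) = (s - 3)*(s + 2)*(s - 2)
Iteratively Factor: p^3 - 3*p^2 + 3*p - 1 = (p - 1)*(p^2 - 2*p + 1) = (p - 1)^2*(p - 1)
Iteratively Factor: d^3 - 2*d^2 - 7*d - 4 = (d + 1)*(d^2 - 3*d - 4) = (d + 1)^2*(d - 4)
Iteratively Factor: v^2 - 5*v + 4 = (v - 1)*(v - 4)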